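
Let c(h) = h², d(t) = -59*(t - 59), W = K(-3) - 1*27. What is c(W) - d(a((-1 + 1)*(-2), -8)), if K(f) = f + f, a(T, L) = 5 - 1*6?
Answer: -2451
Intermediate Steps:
a(T, L) = -1 (a(T, L) = 5 - 6 = -1)
K(f) = 2*f
W = -33 (W = 2*(-3) - 1*27 = -6 - 27 = -33)
d(t) = 3481 - 59*t (d(t) = -59*(-59 + t) = 3481 - 59*t)
c(W) - d(a((-1 + 1)*(-2), -8)) = (-33)² - (3481 - 59*(-1)) = 1089 - (3481 + 59) = 1089 - 1*3540 = 1089 - 3540 = -2451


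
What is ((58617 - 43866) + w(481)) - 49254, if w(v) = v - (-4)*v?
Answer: -32098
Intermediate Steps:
w(v) = 5*v (w(v) = v + 4*v = 5*v)
((58617 - 43866) + w(481)) - 49254 = ((58617 - 43866) + 5*481) - 49254 = (14751 + 2405) - 49254 = 17156 - 49254 = -32098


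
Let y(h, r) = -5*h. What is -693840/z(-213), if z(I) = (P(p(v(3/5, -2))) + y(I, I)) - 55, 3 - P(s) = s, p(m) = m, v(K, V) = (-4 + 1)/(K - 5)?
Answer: -15264480/22271 ≈ -685.40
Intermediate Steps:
v(K, V) = -3/(-5 + K)
P(s) = 3 - s
z(I) = -1159/22 - 5*I (z(I) = ((3 - (-3)/(-5 + 3/5)) - 5*I) - 55 = ((3 - (-3)/(-22/5)) - 5*I) - 55 = ((3 - (-3)*(-5)/22) - 5*I) - 55 = ((3 - 1*15/22) - 5*I) - 55 = ((3 - 15/22) - 5*I) - 55 = (51/22 - 5*I) - 55 = -1159/22 - 5*I)
-693840/z(-213) = -693840/(-1159/22 - 5*(-213)) = -693840/(-1159/22 + 1065) = -693840/22271/22 = -693840*22/22271 = -15264480/22271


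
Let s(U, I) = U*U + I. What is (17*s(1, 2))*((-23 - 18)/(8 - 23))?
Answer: 697/5 ≈ 139.40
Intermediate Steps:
s(U, I) = I + U**2 (s(U, I) = U**2 + I = I + U**2)
(17*s(1, 2))*((-23 - 18)/(8 - 23)) = (17*(2 + 1**2))*((-23 - 18)/(8 - 23)) = (17*(2 + 1))*(-41/(-15)) = (17*3)*(-41*(-1/15)) = 51*(41/15) = 697/5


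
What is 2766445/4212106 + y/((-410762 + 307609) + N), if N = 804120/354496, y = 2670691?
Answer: -485831129715361407/19252758217265426 ≈ -25.234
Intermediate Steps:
N = 100515/44312 (N = 804120*(1/354496) = 100515/44312 ≈ 2.2683)
2766445/4212106 + y/((-410762 + 307609) + N) = 2766445/4212106 + 2670691/((-410762 + 307609) + 100515/44312) = 2766445*(1/4212106) + 2670691/(-103153 + 100515/44312) = 2766445/4212106 + 2670691/(-4570815221/44312) = 2766445/4212106 + 2670691*(-44312/4570815221) = 2766445/4212106 - 118343659592/4570815221 = -485831129715361407/19252758217265426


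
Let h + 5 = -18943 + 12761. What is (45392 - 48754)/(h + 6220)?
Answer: -3362/33 ≈ -101.88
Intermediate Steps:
h = -6187 (h = -5 + (-18943 + 12761) = -5 - 6182 = -6187)
(45392 - 48754)/(h + 6220) = (45392 - 48754)/(-6187 + 6220) = -3362/33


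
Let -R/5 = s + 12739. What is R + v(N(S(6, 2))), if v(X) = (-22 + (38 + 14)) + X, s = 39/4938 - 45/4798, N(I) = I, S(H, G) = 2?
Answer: -125694748331/1974377 ≈ -63663.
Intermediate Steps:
s = -2924/1974377 (s = 39*(1/4938) - 45*1/4798 = 13/1646 - 45/4798 = -2924/1974377 ≈ -0.0014810)
R = -125757928395/1974377 (R = -5*(-2924/1974377 + 12739) = -5*25151585679/1974377 = -125757928395/1974377 ≈ -63695.)
v(X) = 30 + X (v(X) = (-22 + 52) + X = 30 + X)
R + v(N(S(6, 2))) = -125757928395/1974377 + (30 + 2) = -125757928395/1974377 + 32 = -125694748331/1974377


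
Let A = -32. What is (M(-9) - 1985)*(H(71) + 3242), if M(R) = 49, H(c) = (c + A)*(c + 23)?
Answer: -13373888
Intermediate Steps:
H(c) = (-32 + c)*(23 + c) (H(c) = (c - 32)*(c + 23) = (-32 + c)*(23 + c))
(M(-9) - 1985)*(H(71) + 3242) = (49 - 1985)*((-736 + 71² - 9*71) + 3242) = -1936*((-736 + 5041 - 639) + 3242) = -1936*(3666 + 3242) = -1936*6908 = -13373888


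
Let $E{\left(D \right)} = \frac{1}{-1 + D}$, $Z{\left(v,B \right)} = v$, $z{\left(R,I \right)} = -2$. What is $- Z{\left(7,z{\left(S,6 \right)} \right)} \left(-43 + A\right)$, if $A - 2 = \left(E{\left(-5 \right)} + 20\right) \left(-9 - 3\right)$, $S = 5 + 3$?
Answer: $1953$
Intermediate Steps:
$S = 8$
$A = -236$ ($A = 2 + \left(\frac{1}{-1 - 5} + 20\right) \left(-9 - 3\right) = 2 + \left(\frac{1}{-6} + 20\right) \left(-12\right) = 2 + \left(- \frac{1}{6} + 20\right) \left(-12\right) = 2 + \frac{119}{6} \left(-12\right) = 2 - 238 = -236$)
$- Z{\left(7,z{\left(S,6 \right)} \right)} \left(-43 + A\right) = - 7 \left(-43 - 236\right) = - 7 \left(-279\right) = \left(-1\right) \left(-1953\right) = 1953$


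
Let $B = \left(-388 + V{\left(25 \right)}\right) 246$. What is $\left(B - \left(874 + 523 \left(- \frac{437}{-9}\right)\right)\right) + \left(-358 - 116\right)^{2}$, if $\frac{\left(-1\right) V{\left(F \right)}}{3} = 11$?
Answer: $\frac{853573}{9} \approx 94842.0$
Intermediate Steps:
$V{\left(F \right)} = -33$ ($V{\left(F \right)} = \left(-3\right) 11 = -33$)
$B = -103566$ ($B = \left(-388 - 33\right) 246 = \left(-421\right) 246 = -103566$)
$\left(B - \left(874 + 523 \left(- \frac{437}{-9}\right)\right)\right) + \left(-358 - 116\right)^{2} = \left(-103566 - \left(874 + 523 \left(- \frac{437}{-9}\right)\right)\right) + \left(-358 - 116\right)^{2} = \left(-103566 - \left(874 + 523 \left(\left(-437\right) \left(- \frac{1}{9}\right)\right)\right)\right) + \left(-474\right)^{2} = \left(-103566 - \frac{236417}{9}\right) + 224676 = - \frac{1168511}{9} + 224676 = \frac{853573}{9}$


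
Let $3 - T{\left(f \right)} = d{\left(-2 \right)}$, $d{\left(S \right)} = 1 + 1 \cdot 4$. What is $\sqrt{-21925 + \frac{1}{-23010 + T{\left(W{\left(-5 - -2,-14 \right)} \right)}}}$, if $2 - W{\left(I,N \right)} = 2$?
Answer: $\frac{3 i \sqrt{322511966117}}{11506} \approx 148.07 i$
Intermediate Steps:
$W{\left(I,N \right)} = 0$ ($W{\left(I,N \right)} = 2 - 2 = 0$)
$d{\left(S \right)} = 5$ ($d{\left(S \right)} = 1 + 4 = 5$)
$T{\left(f \right)} = -2$ ($T{\left(f \right)} = 3 - 5 = -2$)
$\sqrt{-21925 + \frac{1}{-23010 + T{\left(W{\left(-5 - -2,-14 \right)} \right)}}} = \sqrt{-21925 + \frac{1}{-23010 - 2}} = \sqrt{-21925 + \frac{1}{-23012}} = \sqrt{-21925 - \frac{1}{23012}} = \sqrt{- \frac{504538101}{23012}} = \frac{3 i \sqrt{322511966117}}{11506}$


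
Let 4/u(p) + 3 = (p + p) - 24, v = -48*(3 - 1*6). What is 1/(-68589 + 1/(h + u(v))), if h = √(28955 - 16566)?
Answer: -6431750975029/441147367634212836 - 841*√12389/49016374181579204 ≈ -1.4580e-5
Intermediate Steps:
h = √12389 ≈ 111.31
v = 144 (v = -48*(3 - 6) = -48*(-3) = 144)
u(p) = 4/(-27 + 2*p) (u(p) = 4/(-3 + ((p + p) - 24)) = 4/(-3 + (2*p - 24)) = 4/(-3 + (-24 + 2*p)) = 4/(-27 + 2*p))
1/(-68589 + 1/(h + u(v))) = 1/(-68589 + 1/(√12389 + 4/(-27 + 2*144))) = 1/(-68589 + 1/(√12389 + 4/(-27 + 288))) = 1/(-68589 + 1/(√12389 + 4/261)) = 1/(-68589 + 1/(4/261 + √12389))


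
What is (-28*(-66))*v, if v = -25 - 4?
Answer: -53592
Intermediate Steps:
v = -29
(-28*(-66))*v = -28*(-66)*(-29) = 1848*(-29) = -53592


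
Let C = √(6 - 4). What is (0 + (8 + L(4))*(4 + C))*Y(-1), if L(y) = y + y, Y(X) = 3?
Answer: 192 + 48*√2 ≈ 259.88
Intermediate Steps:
L(y) = 2*y
C = √2 ≈ 1.4142
(0 + (8 + L(4))*(4 + C))*Y(-1) = (0 + (8 + 2*4)*(4 + √2))*3 = (0 + (8 + 8)*(4 + √2))*3 = (0 + 16*(4 + √2))*3 = (0 + (64 + 16*√2))*3 = (64 + 16*√2)*3 = 192 + 48*√2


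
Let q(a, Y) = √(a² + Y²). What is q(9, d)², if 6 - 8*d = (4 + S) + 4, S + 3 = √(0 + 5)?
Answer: 2595/32 - √5/32 ≈ 81.024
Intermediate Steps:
S = -3 + √5 (S = -3 + √(0 + 5) = -3 + √5 ≈ -0.76393)
d = ⅛ - √5/8 (d = ¾ - ((4 + (-3 + √5)) + 4)/8 = ¾ - ((1 + √5) + 4)/8 = ¾ - (5 + √5)/8 = ¾ + (-5/8 - √5/8) = ⅛ - √5/8 ≈ -0.15451)
q(a, Y) = √(Y² + a²)
q(9, d)² = (√((⅛ - √5/8)² + 9²))² = (√((⅛ - √5/8)² + 81))² = (√(81 + (⅛ - √5/8)²))² = 81 + (⅛ - √5/8)²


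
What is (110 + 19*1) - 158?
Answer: -29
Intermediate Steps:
(110 + 19*1) - 158 = (110 + 19) - 158 = 129 - 158 = -29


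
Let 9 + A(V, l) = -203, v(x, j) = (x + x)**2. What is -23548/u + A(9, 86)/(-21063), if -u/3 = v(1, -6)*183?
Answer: 41371423/3854529 ≈ 10.733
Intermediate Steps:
v(x, j) = 4*x**2 (v(x, j) = (2*x)**2 = 4*x**2)
A(V, l) = -212 (A(V, l) = -9 - 203 = -212)
u = -2196 (u = -3*4*1**2*183 = -3*4*1*183 = -12*183 = -3*732 = -2196)
-23548/u + A(9, 86)/(-21063) = -23548/(-2196) - 212/(-21063) = -23548*(-1/2196) - 212*(-1/21063) = 5887/549 + 212/21063 = 41371423/3854529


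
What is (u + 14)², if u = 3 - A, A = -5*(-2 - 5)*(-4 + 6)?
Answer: 2809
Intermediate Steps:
A = 70 (A = -(-35)*2 = -5*(-14) = 70)
u = -67 (u = 3 - 1*70 = 3 - 70 = -67)
(u + 14)² = (-67 + 14)² = (-53)² = 2809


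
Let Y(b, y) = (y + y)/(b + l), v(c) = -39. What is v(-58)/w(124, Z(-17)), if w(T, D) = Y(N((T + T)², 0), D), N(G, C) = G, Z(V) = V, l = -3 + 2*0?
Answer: 2398539/34 ≈ 70545.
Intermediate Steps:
l = -3 (l = -3 + 0 = -3)
Y(b, y) = 2*y/(-3 + b) (Y(b, y) = (y + y)/(b - 3) = (2*y)/(-3 + b) = 2*y/(-3 + b))
w(T, D) = 2*D/(-3 + 4*T²) (w(T, D) = 2*D/(-3 + (T + T)²) = 2*D/(-3 + (2*T)²) = 2*D/(-3 + 4*T²))
v(-58)/w(124, Z(-17)) = -39/(2*(-17)/(-3 + 4*124²)) = -39/(2*(-17)/(-3 + 4*15376)) = -39/(2*(-17)/(-3 + 61504)) = -39/(2*(-17)/61501) = -39/(2*(-17)*(1/61501)) = -39/(-34/61501) = -39*(-61501/34) = 2398539/34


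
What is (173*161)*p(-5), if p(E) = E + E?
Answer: -278530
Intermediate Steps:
p(E) = 2*E
(173*161)*p(-5) = (173*161)*(2*(-5)) = 27853*(-10) = -278530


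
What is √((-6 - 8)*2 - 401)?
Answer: I*√429 ≈ 20.712*I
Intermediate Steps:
√((-6 - 8)*2 - 401) = √(-14*2 - 401) = √(-28 - 401) = √(-429) = I*√429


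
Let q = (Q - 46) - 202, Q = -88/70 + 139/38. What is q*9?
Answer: -2939823/1330 ≈ -2210.4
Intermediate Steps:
Q = 3193/1330 (Q = -88*1/70 + 139*(1/38) = -44/35 + 139/38 = 3193/1330 ≈ 2.4008)
q = -326647/1330 (q = (3193/1330 - 46) - 202 = -57987/1330 - 202 = -326647/1330 ≈ -245.60)
q*9 = -326647/1330*9 = -2939823/1330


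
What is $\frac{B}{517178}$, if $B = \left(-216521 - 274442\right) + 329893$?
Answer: $- \frac{80535}{258589} \approx -0.31144$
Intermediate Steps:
$B = -161070$ ($B = -490963 + 329893 = -161070$)
$\frac{B}{517178} = - \frac{161070}{517178} = \left(-161070\right) \frac{1}{517178} = - \frac{80535}{258589}$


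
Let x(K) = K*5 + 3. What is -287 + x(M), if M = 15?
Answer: -209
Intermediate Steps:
x(K) = 3 + 5*K (x(K) = 5*K + 3 = 3 + 5*K)
-287 + x(M) = -287 + (3 + 5*15) = -287 + (3 + 75) = -287 + 78 = -209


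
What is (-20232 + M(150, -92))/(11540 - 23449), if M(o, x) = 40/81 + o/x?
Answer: 75388667/44372934 ≈ 1.6990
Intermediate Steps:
M(o, x) = 40/81 + o/x (M(o, x) = 40*(1/81) + o/x = 40/81 + o/x)
(-20232 + M(150, -92))/(11540 - 23449) = (-20232 + (40/81 + 150/(-92)))/(11540 - 23449) = (-20232 + (40/81 + 150*(-1/92)))/(-11909) = (-20232 + (40/81 - 75/46))*(-1/11909) = (-20232 - 4235/3726)*(-1/11909) = -75388667/3726*(-1/11909) = 75388667/44372934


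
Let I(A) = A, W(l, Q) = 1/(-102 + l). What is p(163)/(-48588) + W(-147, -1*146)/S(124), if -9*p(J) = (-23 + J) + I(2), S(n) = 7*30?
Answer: 97054/317583315 ≈ 0.00030560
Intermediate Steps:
S(n) = 210
p(J) = 7/3 - J/9 (p(J) = -((-23 + J) + 2)/9 = -(-21 + J)/9 = 7/3 - J/9)
p(163)/(-48588) + W(-147, -1*146)/S(124) = (7/3 - ⅑*163)/(-48588) + 1/(-102 - 147*210) = (7/3 - 163/9)*(-1/48588) + (1/210)/(-249) = -142/9*(-1/48588) - 1/249*1/210 = 71/218646 - 1/52290 = 97054/317583315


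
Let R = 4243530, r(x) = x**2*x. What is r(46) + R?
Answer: 4340866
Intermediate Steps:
r(x) = x**3
r(46) + R = 46**3 + 4243530 = 97336 + 4243530 = 4340866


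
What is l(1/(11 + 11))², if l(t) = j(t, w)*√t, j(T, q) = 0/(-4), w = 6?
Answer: 0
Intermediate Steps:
j(T, q) = 0 (j(T, q) = 0*(-¼) = 0)
l(t) = 0 (l(t) = 0*√t = 0)
l(1/(11 + 11))² = 0² = 0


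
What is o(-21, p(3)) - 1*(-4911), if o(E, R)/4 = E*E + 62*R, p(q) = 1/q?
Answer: 20273/3 ≈ 6757.7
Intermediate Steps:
o(E, R) = 4*E**2 + 248*R (o(E, R) = 4*(E*E + 62*R) = 4*(E**2 + 62*R) = 4*E**2 + 248*R)
o(-21, p(3)) - 1*(-4911) = (4*(-21)**2 + 248/3) - 1*(-4911) = (4*441 + 248*(1/3)) + 4911 = (1764 + 248/3) + 4911 = 5540/3 + 4911 = 20273/3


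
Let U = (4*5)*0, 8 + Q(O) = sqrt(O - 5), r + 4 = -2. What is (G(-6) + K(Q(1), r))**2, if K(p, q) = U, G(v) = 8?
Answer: 64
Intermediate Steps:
r = -6 (r = -4 - 2 = -6)
Q(O) = -8 + sqrt(-5 + O) (Q(O) = -8 + sqrt(O - 5) = -8 + sqrt(-5 + O))
U = 0 (U = 20*0 = 0)
K(p, q) = 0
(G(-6) + K(Q(1), r))**2 = (8 + 0)**2 = 8**2 = 64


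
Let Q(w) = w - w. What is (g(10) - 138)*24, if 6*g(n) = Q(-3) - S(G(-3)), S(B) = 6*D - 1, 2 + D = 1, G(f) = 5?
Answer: -3284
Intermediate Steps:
Q(w) = 0
D = -1 (D = -2 + 1 = -1)
S(B) = -7 (S(B) = 6*(-1) - 1 = -6 - 1 = -7)
g(n) = 7/6 (g(n) = (0 - 1*(-7))/6 = (0 + 7)/6 = (⅙)*7 = 7/6)
(g(10) - 138)*24 = (7/6 - 138)*24 = -821/6*24 = -3284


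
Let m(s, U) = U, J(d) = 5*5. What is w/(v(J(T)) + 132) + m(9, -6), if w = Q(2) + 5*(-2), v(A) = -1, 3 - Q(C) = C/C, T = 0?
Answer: -794/131 ≈ -6.0611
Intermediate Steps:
J(d) = 25
Q(C) = 2 (Q(C) = 3 - C/C = 3 - 1*1 = 3 - 1 = 2)
w = -8 (w = 2 + 5*(-2) = 2 - 10 = -8)
w/(v(J(T)) + 132) + m(9, -6) = -8/(-1 + 132) - 6 = -8/131 - 6 = -794/131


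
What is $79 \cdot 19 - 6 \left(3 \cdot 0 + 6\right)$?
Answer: $1465$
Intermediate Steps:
$79 \cdot 19 - 6 \left(3 \cdot 0 + 6\right) = 1501 - 6 \left(0 + 6\right) = 1501 - 36 = 1465$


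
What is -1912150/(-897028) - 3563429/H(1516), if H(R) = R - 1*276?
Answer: -798531130753/278078680 ≈ -2871.6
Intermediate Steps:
H(R) = -276 + R (H(R) = R - 276 = -276 + R)
-1912150/(-897028) - 3563429/H(1516) = -1912150/(-897028) - 3563429/(-276 + 1516) = -1912150*(-1/897028) - 3563429/1240 = 956075/448514 - 3563429*1/1240 = 956075/448514 - 3563429/1240 = -798531130753/278078680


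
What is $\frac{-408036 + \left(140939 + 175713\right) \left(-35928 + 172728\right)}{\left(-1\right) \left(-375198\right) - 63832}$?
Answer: $\frac{1968981162}{14153} \approx 1.3912 \cdot 10^{5}$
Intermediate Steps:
$\frac{-408036 + \left(140939 + 175713\right) \left(-35928 + 172728\right)}{\left(-1\right) \left(-375198\right) - 63832} = \frac{-408036 + 316652 \cdot 136800}{375198 - 63832} = \frac{-408036 + 43317993600}{311366} = 43317585564 \cdot \frac{1}{311366} = \frac{1968981162}{14153}$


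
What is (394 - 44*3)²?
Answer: 68644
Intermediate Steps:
(394 - 44*3)² = (394 - 132)² = 262² = 68644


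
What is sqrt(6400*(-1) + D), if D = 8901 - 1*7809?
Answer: 2*I*sqrt(1327) ≈ 72.856*I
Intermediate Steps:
D = 1092 (D = 8901 - 7809 = 1092)
sqrt(6400*(-1) + D) = sqrt(6400*(-1) + 1092) = sqrt(-6400 + 1092) = sqrt(-5308) = 2*I*sqrt(1327)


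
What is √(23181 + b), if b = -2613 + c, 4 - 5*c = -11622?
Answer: 11*√4730/5 ≈ 151.30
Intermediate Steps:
c = 11626/5 (c = ⅘ - ⅕*(-11622) = ⅘ + 11622/5 = 11626/5 ≈ 2325.2)
b = -1439/5 (b = -2613 + 11626/5 = -1439/5 ≈ -287.80)
√(23181 + b) = √(23181 - 1439/5) = √(114466/5) = 11*√4730/5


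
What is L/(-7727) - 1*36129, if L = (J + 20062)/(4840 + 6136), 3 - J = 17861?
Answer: -766039141103/21202888 ≈ -36129.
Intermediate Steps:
J = -17858 (J = 3 - 1*17861 = 3 - 17861 = -17858)
L = 551/2744 (L = (-17858 + 20062)/(4840 + 6136) = 2204/10976 = 2204*(1/10976) = 551/2744 ≈ 0.20080)
L/(-7727) - 1*36129 = (551/2744)/(-7727) - 1*36129 = (551/2744)*(-1/7727) - 36129 = -551/21202888 - 36129 = -766039141103/21202888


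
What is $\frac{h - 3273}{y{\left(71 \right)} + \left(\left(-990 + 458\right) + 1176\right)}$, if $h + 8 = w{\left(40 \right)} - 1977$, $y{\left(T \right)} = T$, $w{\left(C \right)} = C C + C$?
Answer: $- \frac{3618}{715} \approx -5.0601$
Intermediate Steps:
$w{\left(C \right)} = C + C^{2}$ ($w{\left(C \right)} = C^{2} + C = C + C^{2}$)
$h = -345$ ($h = -8 + \left(40 \left(1 + 40\right) - 1977\right) = -8 + \left(40 \cdot 41 - 1977\right) = -8 + \left(1640 - 1977\right) = -8 - 337 = -345$)
$\frac{h - 3273}{y{\left(71 \right)} + \left(\left(-990 + 458\right) + 1176\right)} = \frac{-345 - 3273}{71 + \left(\left(-990 + 458\right) + 1176\right)} = - \frac{3618}{71 + \left(-532 + 1176\right)} = - \frac{3618}{71 + 644} = - \frac{3618}{715}$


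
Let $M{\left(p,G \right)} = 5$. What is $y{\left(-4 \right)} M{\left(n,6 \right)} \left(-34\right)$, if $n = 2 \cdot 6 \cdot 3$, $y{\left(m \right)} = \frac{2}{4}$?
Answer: $-85$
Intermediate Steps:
$y{\left(m \right)} = \frac{1}{2}$ ($y{\left(m \right)} = 2 \cdot \frac{1}{4} = \frac{1}{2}$)
$n = 36$ ($n = 12 \cdot 3 = 36$)
$y{\left(-4 \right)} M{\left(n,6 \right)} \left(-34\right) = \frac{1}{2} \cdot 5 \left(-34\right) = \frac{5}{2} \left(-34\right) = -85$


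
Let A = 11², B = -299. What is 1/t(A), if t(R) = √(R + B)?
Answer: -I*√178/178 ≈ -0.074953*I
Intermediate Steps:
A = 121
t(R) = √(-299 + R) (t(R) = √(R - 299) = √(-299 + R))
1/t(A) = 1/(√(-299 + 121)) = 1/(√(-178)) = 1/(I*√178) = -I*√178/178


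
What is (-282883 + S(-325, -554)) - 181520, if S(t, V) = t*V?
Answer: -284353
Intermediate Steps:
S(t, V) = V*t
(-282883 + S(-325, -554)) - 181520 = (-282883 - 554*(-325)) - 181520 = (-282883 + 180050) - 181520 = -102833 - 181520 = -284353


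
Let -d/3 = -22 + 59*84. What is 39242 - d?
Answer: 54044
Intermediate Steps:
d = -14802 (d = -3*(-22 + 59*84) = -3*(-22 + 4956) = -3*4934 = -14802)
39242 - d = 39242 - 1*(-14802) = 39242 + 14802 = 54044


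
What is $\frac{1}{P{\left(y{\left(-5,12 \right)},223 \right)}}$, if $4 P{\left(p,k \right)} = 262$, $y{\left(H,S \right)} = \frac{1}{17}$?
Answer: $\frac{2}{131} \approx 0.015267$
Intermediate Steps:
$y{\left(H,S \right)} = \frac{1}{17}$
$P{\left(p,k \right)} = \frac{131}{2}$ ($P{\left(p,k \right)} = \frac{1}{4} \cdot 262 = \frac{131}{2}$)
$\frac{1}{P{\left(y{\left(-5,12 \right)},223 \right)}} = \frac{1}{\frac{131}{2}} = \frac{2}{131}$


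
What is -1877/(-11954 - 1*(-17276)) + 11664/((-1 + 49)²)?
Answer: 200525/42576 ≈ 4.7098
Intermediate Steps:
-1877/(-11954 - 1*(-17276)) + 11664/((-1 + 49)²) = -1877/(-11954 + 17276) + 11664/(48²) = -1877/5322 + 11664/2304 = -1877*1/5322 + 11664*(1/2304) = -1877/5322 + 81/16 = 200525/42576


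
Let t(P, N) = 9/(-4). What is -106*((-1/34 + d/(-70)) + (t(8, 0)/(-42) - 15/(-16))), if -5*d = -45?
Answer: -60049/680 ≈ -88.307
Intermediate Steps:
d = 9 (d = -1/5*(-45) = 9)
t(P, N) = -9/4 (t(P, N) = 9*(-1/4) = -9/4)
-106*((-1/34 + d/(-70)) + (t(8, 0)/(-42) - 15/(-16))) = -106*((-1/34 + 9/(-70)) + (-9/4/(-42) - 15/(-16))) = -106*((-1*1/34 + 9*(-1/70)) + (-9/4*(-1/42) - 15*(-1/16))) = -106*((-1/34 - 9/70) + (3/56 + 15/16)) = -106*(-94/595 + 111/112) = -106*1133/1360 = -60049/680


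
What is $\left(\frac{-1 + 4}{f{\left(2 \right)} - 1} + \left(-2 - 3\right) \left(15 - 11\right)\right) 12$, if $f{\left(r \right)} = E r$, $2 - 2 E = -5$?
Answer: $-234$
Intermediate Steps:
$E = \frac{7}{2}$ ($E = 1 - - \frac{5}{2} = 1 + \frac{5}{2} = \frac{7}{2} \approx 3.5$)
$f{\left(r \right)} = \frac{7 r}{2}$
$\left(\frac{-1 + 4}{f{\left(2 \right)} - 1} + \left(-2 - 3\right) \left(15 - 11\right)\right) 12 = \left(\frac{-1 + 4}{\frac{7}{2} \cdot 2 - 1} + \left(-2 - 3\right) \left(15 - 11\right)\right) 12 = \left(\frac{3}{7 - 1} - 20\right) 12 = \left(\frac{3}{6} - 20\right) 12 = \left(3 \cdot \frac{1}{6} - 20\right) 12 = \left(\frac{1}{2} - 20\right) 12 = \left(- \frac{39}{2}\right) 12 = -234$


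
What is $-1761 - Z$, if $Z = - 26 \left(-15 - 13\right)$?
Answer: $-2489$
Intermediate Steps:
$Z = 728$ ($Z = \left(-26\right) \left(-28\right) = 728$)
$-1761 - Z = -1761 - 728 = -2489$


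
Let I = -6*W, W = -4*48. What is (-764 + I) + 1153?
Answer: 1541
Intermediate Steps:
W = -192
I = 1152 (I = -6*(-192) = 1152)
(-764 + I) + 1153 = (-764 + 1152) + 1153 = 388 + 1153 = 1541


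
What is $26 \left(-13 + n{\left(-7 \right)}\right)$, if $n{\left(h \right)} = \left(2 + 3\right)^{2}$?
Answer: $312$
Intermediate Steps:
$n{\left(h \right)} = 25$ ($n{\left(h \right)} = 5^{2} = 25$)
$26 \left(-13 + n{\left(-7 \right)}\right) = 26 \left(-13 + 25\right) = 26 \cdot 12 = 312$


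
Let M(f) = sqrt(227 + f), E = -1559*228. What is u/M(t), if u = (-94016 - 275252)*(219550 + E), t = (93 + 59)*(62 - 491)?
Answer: -50184259736*I*sqrt(64981)/64981 ≈ -1.9687e+8*I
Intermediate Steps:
E = -355452
t = -65208 (t = 152*(-429) = -65208)
u = 50184259736 (u = (-94016 - 275252)*(219550 - 355452) = -369268*(-135902) = 50184259736)
u/M(t) = 50184259736/(sqrt(227 - 65208)) = 50184259736/(sqrt(-64981)) = 50184259736/((I*sqrt(64981))) = 50184259736*(-I*sqrt(64981)/64981) = -50184259736*I*sqrt(64981)/64981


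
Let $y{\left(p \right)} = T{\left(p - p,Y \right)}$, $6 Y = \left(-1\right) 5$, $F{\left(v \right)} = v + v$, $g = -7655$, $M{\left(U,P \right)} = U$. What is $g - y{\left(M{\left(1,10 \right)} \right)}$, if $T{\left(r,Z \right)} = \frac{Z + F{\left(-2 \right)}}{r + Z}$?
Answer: $- \frac{38304}{5} \approx -7660.8$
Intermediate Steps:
$F{\left(v \right)} = 2 v$
$Y = - \frac{5}{6}$ ($Y = \frac{\left(-1\right) 5}{6} = \frac{1}{6} \left(-5\right) = - \frac{5}{6} \approx -0.83333$)
$T{\left(r,Z \right)} = \frac{-4 + Z}{Z + r}$ ($T{\left(r,Z \right)} = \frac{Z + 2 \left(-2\right)}{r + Z} = \frac{Z - 4}{Z + r} = \frac{-4 + Z}{Z + r}$)
$y{\left(p \right)} = \frac{29}{5}$ ($y{\left(p \right)} = \frac{-4 - \frac{5}{6}}{- \frac{5}{6} + \left(p - p\right)} = \frac{1}{- \frac{5}{6} + 0} \left(- \frac{29}{6}\right) = \frac{1}{- \frac{5}{6}} \left(- \frac{29}{6}\right) = \left(- \frac{6}{5}\right) \left(- \frac{29}{6}\right) = \frac{29}{5}$)
$g - y{\left(M{\left(1,10 \right)} \right)} = -7655 - \frac{29}{5} = - \frac{38304}{5}$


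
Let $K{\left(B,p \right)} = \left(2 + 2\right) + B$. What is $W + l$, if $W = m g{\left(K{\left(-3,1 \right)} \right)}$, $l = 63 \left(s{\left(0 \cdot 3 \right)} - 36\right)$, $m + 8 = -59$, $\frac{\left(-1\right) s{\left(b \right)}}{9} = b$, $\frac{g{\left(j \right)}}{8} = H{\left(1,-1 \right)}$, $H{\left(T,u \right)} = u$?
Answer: $-1732$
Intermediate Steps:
$K{\left(B,p \right)} = 4 + B$
$g{\left(j \right)} = -8$ ($g{\left(j \right)} = 8 \left(-1\right) = -8$)
$s{\left(b \right)} = - 9 b$
$m = -67$ ($m = -8 - 59 = -67$)
$l = -2268$ ($l = 63 \left(- 9 \cdot 0 \cdot 3 - 36\right) = 63 \left(\left(-9\right) 0 - 36\right) = 63 \left(0 - 36\right) = 63 \left(-36\right) = -2268$)
$W = 536$ ($W = \left(-67\right) \left(-8\right) = 536$)
$W + l = 536 - 2268 = -1732$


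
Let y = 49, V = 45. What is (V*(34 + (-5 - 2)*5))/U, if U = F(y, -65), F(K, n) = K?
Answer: -45/49 ≈ -0.91837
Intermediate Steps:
U = 49
(V*(34 + (-5 - 2)*5))/U = (45*(34 + (-5 - 2)*5))/49 = (45*(34 - 7*5))*(1/49) = (45*(34 - 35))*(1/49) = (45*(-1))*(1/49) = -45*1/49 = -45/49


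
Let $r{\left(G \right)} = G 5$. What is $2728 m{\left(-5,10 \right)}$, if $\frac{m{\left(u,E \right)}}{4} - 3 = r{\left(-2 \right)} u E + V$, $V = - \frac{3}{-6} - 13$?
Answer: $5352336$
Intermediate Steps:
$r{\left(G \right)} = 5 G$
$V = - \frac{25}{2}$ ($V = \left(-3\right) \left(- \frac{1}{6}\right) - 13 = \frac{1}{2} - 13 = - \frac{25}{2} \approx -12.5$)
$m{\left(u,E \right)} = -38 - 40 E u$ ($m{\left(u,E \right)} = 12 + 4 \left(5 \left(-2\right) u E - \frac{25}{2}\right) = 12 + 4 \left(- 10 u E - \frac{25}{2}\right) = 12 + 4 \left(- 10 E u - \frac{25}{2}\right) = 12 + 4 \left(- \frac{25}{2} - 10 E u\right) = 12 - \left(50 + 40 E u\right) = -38 - 40 E u$)
$2728 m{\left(-5,10 \right)} = 2728 \left(-38 - 400 \left(-5\right)\right) = 2728 \left(-38 + 2000\right) = 2728 \cdot 1962 = 5352336$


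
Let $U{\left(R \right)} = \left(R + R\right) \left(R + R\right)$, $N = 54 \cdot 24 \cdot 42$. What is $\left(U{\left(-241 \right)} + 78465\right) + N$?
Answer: $365221$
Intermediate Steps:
$N = 54432$ ($N = 1296 \cdot 42 = 54432$)
$U{\left(R \right)} = 4 R^{2}$ ($U{\left(R \right)} = 2 R 2 R = 4 R^{2}$)
$\left(U{\left(-241 \right)} + 78465\right) + N = \left(4 \left(-241\right)^{2} + 78465\right) + 54432 = \left(4 \cdot 58081 + 78465\right) + 54432 = \left(232324 + 78465\right) + 54432 = 310789 + 54432 = 365221$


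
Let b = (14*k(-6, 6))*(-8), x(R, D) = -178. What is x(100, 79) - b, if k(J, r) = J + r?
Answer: -178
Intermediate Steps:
b = 0 (b = (14*(-6 + 6))*(-8) = (14*0)*(-8) = 0*(-8) = 0)
x(100, 79) - b = -178 - 1*0 = -178 + 0 = -178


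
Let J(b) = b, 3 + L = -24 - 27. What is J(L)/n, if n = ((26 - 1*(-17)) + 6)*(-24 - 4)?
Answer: 27/686 ≈ 0.039359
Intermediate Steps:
n = -1372 (n = ((26 + 17) + 6)*(-28) = (43 + 6)*(-28) = 49*(-28) = -1372)
L = -54 (L = -3 + (-24 - 27) = -3 - 51 = -54)
J(L)/n = -54/(-1372) = -54*(-1/1372) = 27/686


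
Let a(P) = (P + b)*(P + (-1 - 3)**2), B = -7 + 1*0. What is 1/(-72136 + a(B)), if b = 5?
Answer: -1/72154 ≈ -1.3859e-5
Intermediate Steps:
B = -7 (B = -7 + 0 = -7)
a(P) = (5 + P)*(16 + P) (a(P) = (P + 5)*(P + (-1 - 3)**2) = (5 + P)*(P + (-4)**2) = (5 + P)*(P + 16) = (5 + P)*(16 + P))
1/(-72136 + a(B)) = 1/(-72136 + (80 + (-7)**2 + 21*(-7))) = 1/(-72136 + (80 + 49 - 147)) = 1/(-72136 - 18) = 1/(-72154) = -1/72154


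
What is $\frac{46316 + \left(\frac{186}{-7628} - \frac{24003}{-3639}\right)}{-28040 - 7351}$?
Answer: $- \frac{214305911717}{163732285362} \approx -1.3089$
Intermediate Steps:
$\frac{46316 + \left(\frac{186}{-7628} - \frac{24003}{-3639}\right)}{-28040 - 7351} = \frac{46316 + \left(186 \left(- \frac{1}{7628}\right) - - \frac{8001}{1213}\right)}{-35391} = \left(46316 + \left(- \frac{93}{3814} + \frac{8001}{1213}\right)\right) \left(- \frac{1}{35391}\right) = \left(46316 + \frac{30403005}{4626382}\right) \left(- \frac{1}{35391}\right) = \frac{214305911717}{4626382} \left(- \frac{1}{35391}\right) = - \frac{214305911717}{163732285362}$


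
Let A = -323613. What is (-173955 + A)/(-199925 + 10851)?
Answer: 248784/94537 ≈ 2.6316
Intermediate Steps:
(-173955 + A)/(-199925 + 10851) = (-173955 - 323613)/(-199925 + 10851) = -497568/(-189074) = -497568*(-1/189074) = 248784/94537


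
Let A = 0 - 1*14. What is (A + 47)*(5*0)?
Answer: 0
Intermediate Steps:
A = -14 (A = 0 - 14 = -14)
(A + 47)*(5*0) = (-14 + 47)*(5*0) = 33*0 = 0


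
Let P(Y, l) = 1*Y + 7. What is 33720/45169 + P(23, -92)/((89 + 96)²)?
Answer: 231084414/309181805 ≈ 0.74741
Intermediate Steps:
P(Y, l) = 7 + Y (P(Y, l) = Y + 7 = 7 + Y)
33720/45169 + P(23, -92)/((89 + 96)²) = 33720/45169 + (7 + 23)/((89 + 96)²) = 33720*(1/45169) + 30/(185²) = 33720/45169 + 30/34225 = 33720/45169 + 30*(1/34225) = 33720/45169 + 6/6845 = 231084414/309181805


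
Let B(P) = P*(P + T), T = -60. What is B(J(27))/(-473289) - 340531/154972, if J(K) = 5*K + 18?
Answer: -54458224349/24448847636 ≈ -2.2274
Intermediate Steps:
J(K) = 18 + 5*K
B(P) = P*(-60 + P) (B(P) = P*(P - 60) = P*(-60 + P))
B(J(27))/(-473289) - 340531/154972 = ((18 + 5*27)*(-60 + (18 + 5*27)))/(-473289) - 340531/154972 = ((18 + 135)*(-60 + (18 + 135)))*(-1/473289) - 340531*1/154972 = (153*(-60 + 153))*(-1/473289) - 340531/154972 = (153*93)*(-1/473289) - 340531/154972 = 14229*(-1/473289) - 340531/154972 = -4743/157763 - 340531/154972 = -54458224349/24448847636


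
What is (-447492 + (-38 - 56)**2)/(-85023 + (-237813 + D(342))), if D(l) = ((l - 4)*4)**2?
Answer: -109664/376267 ≈ -0.29145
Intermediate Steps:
D(l) = (-16 + 4*l)**2 (D(l) = ((-4 + l)*4)**2 = (-16 + 4*l)**2)
(-447492 + (-38 - 56)**2)/(-85023 + (-237813 + D(342))) = (-447492 + (-38 - 56)**2)/(-85023 + (-237813 + 16*(-4 + 342)**2)) = (-447492 + (-94)**2)/(-85023 + (-237813 + 16*338**2)) = (-447492 + 8836)/(-85023 + (-237813 + 16*114244)) = -438656/(-85023 + (-237813 + 1827904)) = -438656/(-85023 + 1590091) = -438656/1505068 = -438656*1/1505068 = -109664/376267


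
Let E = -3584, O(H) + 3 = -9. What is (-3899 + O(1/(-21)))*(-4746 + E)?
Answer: 32578630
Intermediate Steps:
O(H) = -12 (O(H) = -3 - 9 = -12)
(-3899 + O(1/(-21)))*(-4746 + E) = (-3899 - 12)*(-4746 - 3584) = -3911*(-8330) = 32578630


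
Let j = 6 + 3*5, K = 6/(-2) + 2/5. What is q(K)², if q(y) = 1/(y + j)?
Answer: 25/8464 ≈ 0.0029537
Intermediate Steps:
K = -13/5 (K = 6*(-½) + 2*(⅕) = -3 + ⅖ = -13/5 ≈ -2.6000)
j = 21 (j = 6 + 15 = 21)
q(y) = 1/(21 + y) (q(y) = 1/(y + 21) = 1/(21 + y))
q(K)² = (1/(21 - 13/5))² = (1/(92/5))² = (5/92)² = 25/8464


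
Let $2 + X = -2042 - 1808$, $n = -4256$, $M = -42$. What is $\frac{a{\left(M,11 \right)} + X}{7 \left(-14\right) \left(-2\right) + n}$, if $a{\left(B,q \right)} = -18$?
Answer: $\frac{387}{406} \approx 0.9532$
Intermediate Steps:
$X = -3852$ ($X = -2 - 3850 = -3852$)
$\frac{a{\left(M,11 \right)} + X}{7 \left(-14\right) \left(-2\right) + n} = \frac{-18 - 3852}{7 \left(-14\right) \left(-2\right) - 4256} = - \frac{3870}{\left(-98\right) \left(-2\right) - 4256} = - \frac{3870}{196 - 4256} = - \frac{3870}{-4060} = \left(-3870\right) \left(- \frac{1}{4060}\right) = \frac{387}{406}$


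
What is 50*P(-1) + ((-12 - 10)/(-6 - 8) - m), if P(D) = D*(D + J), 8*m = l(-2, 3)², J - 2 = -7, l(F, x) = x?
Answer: 16825/56 ≈ 300.45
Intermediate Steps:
J = -5 (J = 2 - 7 = -5)
m = 9/8 (m = (⅛)*3² = (⅛)*9 = 9/8 ≈ 1.1250)
P(D) = D*(-5 + D) (P(D) = D*(D - 5) = D*(-5 + D))
50*P(-1) + ((-12 - 10)/(-6 - 8) - m) = 50*(-(-5 - 1)) + ((-12 - 10)/(-6 - 8) - 1*9/8) = 50*(-1*(-6)) + (-22/(-14) - 9/8) = 50*6 + (-22*(-1/14) - 9/8) = 300 + (11/7 - 9/8) = 300 + 25/56 = 16825/56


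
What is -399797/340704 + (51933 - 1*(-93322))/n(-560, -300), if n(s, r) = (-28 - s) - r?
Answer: 118164251/681408 ≈ 173.41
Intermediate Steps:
n(s, r) = -28 - r - s
-399797/340704 + (51933 - 1*(-93322))/n(-560, -300) = -399797/340704 + (51933 - 1*(-93322))/(-28 - 1*(-300) - 1*(-560)) = -399797*1/340704 + (51933 + 93322)/(-28 + 300 + 560) = -399797/340704 + 145255/832 = 118164251/681408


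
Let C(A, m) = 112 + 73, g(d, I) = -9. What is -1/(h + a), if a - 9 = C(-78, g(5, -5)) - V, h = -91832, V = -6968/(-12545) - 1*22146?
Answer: 965/67060316 ≈ 1.4390e-5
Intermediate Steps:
V = -21370354/965 (V = -6968*(-1/12545) - 22146 = 536/965 - 22146 = -21370354/965 ≈ -22145.)
C(A, m) = 185
a = 21557564/965 (a = 9 + (185 - 1*(-21370354/965)) = 9 + (185 + 21370354/965) = 9 + 21548879/965 = 21557564/965 ≈ 22339.)
-1/(h + a) = -1/(-91832 + 21557564/965) = -1/(-67060316/965) = -1*(-965/67060316) = 965/67060316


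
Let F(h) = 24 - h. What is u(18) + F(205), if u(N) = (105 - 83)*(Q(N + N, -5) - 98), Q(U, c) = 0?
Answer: -2337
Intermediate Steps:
u(N) = -2156 (u(N) = (105 - 83)*(0 - 98) = 22*(-98) = -2156)
u(18) + F(205) = -2156 + (24 - 1*205) = -2156 + (24 - 205) = -2156 - 181 = -2337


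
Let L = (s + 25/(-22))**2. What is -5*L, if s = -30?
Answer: -2346125/484 ≈ -4847.4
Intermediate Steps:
L = 469225/484 (L = (-30 + 25/(-22))**2 = (-30 + 25*(-1/22))**2 = (-30 - 25/22)**2 = (-685/22)**2 = 469225/484 ≈ 969.47)
-5*L = -5*469225/484 = -2346125/484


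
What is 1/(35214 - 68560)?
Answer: -1/33346 ≈ -2.9989e-5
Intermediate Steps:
1/(35214 - 68560) = 1/(-33346) = -1/33346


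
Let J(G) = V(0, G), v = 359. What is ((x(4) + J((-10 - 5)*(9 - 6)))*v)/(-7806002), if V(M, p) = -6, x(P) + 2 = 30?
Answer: -3949/3903001 ≈ -0.0010118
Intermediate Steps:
x(P) = 28 (x(P) = -2 + 30 = 28)
J(G) = -6
((x(4) + J((-10 - 5)*(9 - 6)))*v)/(-7806002) = ((28 - 6)*359)/(-7806002) = (22*359)*(-1/7806002) = 7898*(-1/7806002) = -3949/3903001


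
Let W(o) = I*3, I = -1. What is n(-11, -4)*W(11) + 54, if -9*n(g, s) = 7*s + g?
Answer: 41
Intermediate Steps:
n(g, s) = -7*s/9 - g/9 (n(g, s) = -(7*s + g)/9 = -(g + 7*s)/9 = -7*s/9 - g/9)
W(o) = -3 (W(o) = -1*3 = -3)
n(-11, -4)*W(11) + 54 = (-7/9*(-4) - 1/9*(-11))*(-3) + 54 = (28/9 + 11/9)*(-3) + 54 = (13/3)*(-3) + 54 = -13 + 54 = 41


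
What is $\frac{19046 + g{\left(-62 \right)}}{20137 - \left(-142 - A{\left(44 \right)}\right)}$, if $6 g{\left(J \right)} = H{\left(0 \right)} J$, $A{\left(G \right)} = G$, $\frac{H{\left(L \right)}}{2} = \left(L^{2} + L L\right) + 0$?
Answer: $\frac{19046}{20323} \approx 0.93716$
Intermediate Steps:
$H{\left(L \right)} = 4 L^{2}$ ($H{\left(L \right)} = 2 \left(\left(L^{2} + L L\right) + 0\right) = 2 \left(\left(L^{2} + L^{2}\right) + 0\right) = 2 \left(2 L^{2} + 0\right) = 2 \cdot 2 L^{2} = 4 L^{2}$)
$g{\left(J \right)} = 0$ ($g{\left(J \right)} = \frac{4 \cdot 0^{2} J}{6} = \frac{4 \cdot 0 J}{6} = \frac{0 J}{6} = \frac{1}{6} \cdot 0 = 0$)
$\frac{19046 + g{\left(-62 \right)}}{20137 - \left(-142 - A{\left(44 \right)}\right)} = \frac{19046 + 0}{20137 + \left(\left(44 + 10438\right) - 10296\right)} = \frac{19046}{20137 + \left(10482 - 10296\right)} = \frac{19046}{20137 + 186} = \frac{19046}{20323}$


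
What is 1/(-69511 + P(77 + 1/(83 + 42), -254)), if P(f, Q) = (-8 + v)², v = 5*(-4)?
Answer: -1/68727 ≈ -1.4550e-5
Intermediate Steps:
v = -20
P(f, Q) = 784 (P(f, Q) = (-8 - 20)² = (-28)² = 784)
1/(-69511 + P(77 + 1/(83 + 42), -254)) = 1/(-69511 + 784) = 1/(-68727) = -1/68727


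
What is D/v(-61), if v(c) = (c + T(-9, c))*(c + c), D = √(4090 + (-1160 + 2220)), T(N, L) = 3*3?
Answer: 5*√206/6344 ≈ 0.011312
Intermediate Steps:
T(N, L) = 9
D = 5*√206 (D = √(4090 + 1060) = √5150 = 5*√206 ≈ 71.764)
v(c) = 2*c*(9 + c) (v(c) = (c + 9)*(c + c) = (9 + c)*(2*c) = 2*c*(9 + c))
D/v(-61) = (5*√206)/((2*(-61)*(9 - 61))) = (5*√206)/((2*(-61)*(-52))) = (5*√206)/6344 = (5*√206)*(1/6344) = 5*√206/6344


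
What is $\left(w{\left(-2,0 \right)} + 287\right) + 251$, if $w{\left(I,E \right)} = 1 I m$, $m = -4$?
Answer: $546$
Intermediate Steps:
$w{\left(I,E \right)} = - 4 I$ ($w{\left(I,E \right)} = 1 I \left(-4\right) = I \left(-4\right) = - 4 I$)
$\left(w{\left(-2,0 \right)} + 287\right) + 251 = \left(\left(-4\right) \left(-2\right) + 287\right) + 251 = \left(8 + 287\right) + 251 = 295 + 251 = 546$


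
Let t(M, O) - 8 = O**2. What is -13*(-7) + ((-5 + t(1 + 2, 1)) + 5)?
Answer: 100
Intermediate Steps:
t(M, O) = 8 + O**2
-13*(-7) + ((-5 + t(1 + 2, 1)) + 5) = -13*(-7) + ((-5 + (8 + 1**2)) + 5) = 91 + ((-5 + (8 + 1)) + 5) = 91 + ((-5 + 9) + 5) = 91 + (4 + 5) = 91 + 9 = 100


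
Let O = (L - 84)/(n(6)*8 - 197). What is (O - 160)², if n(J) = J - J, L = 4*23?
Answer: 994014784/38809 ≈ 25613.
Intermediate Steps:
L = 92
n(J) = 0
O = -8/197 (O = (92 - 84)/(0*8 - 197) = 8/(0 - 197) = 8/(-197) = 8*(-1/197) = -8/197 ≈ -0.040609)
(O - 160)² = (-8/197 - 160)² = (-31528/197)² = 994014784/38809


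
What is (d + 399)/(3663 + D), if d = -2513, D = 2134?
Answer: -2114/5797 ≈ -0.36467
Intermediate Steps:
(d + 399)/(3663 + D) = (-2513 + 399)/(3663 + 2134) = -2114/5797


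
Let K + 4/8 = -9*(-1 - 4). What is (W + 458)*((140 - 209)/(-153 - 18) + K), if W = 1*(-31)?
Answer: 2185813/114 ≈ 19174.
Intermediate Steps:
W = -31
K = 89/2 (K = -½ - 9*(-1 - 4) = -½ - 9*(-5) = -½ + 45 = 89/2 ≈ 44.500)
(W + 458)*((140 - 209)/(-153 - 18) + K) = (-31 + 458)*((140 - 209)/(-153 - 18) + 89/2) = 427*(-69/(-171) + 89/2) = 427*(-69*(-1/171) + 89/2) = 427*(23/57 + 89/2) = 427*(5119/114) = 2185813/114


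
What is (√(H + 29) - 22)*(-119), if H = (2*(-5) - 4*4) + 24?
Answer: 2618 - 357*√3 ≈ 1999.7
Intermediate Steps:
H = -2 (H = (-10 - 16) + 24 = -26 + 24 = -2)
(√(H + 29) - 22)*(-119) = (√(-2 + 29) - 22)*(-119) = (√27 - 22)*(-119) = (3*√3 - 22)*(-119) = (-22 + 3*√3)*(-119) = 2618 - 357*√3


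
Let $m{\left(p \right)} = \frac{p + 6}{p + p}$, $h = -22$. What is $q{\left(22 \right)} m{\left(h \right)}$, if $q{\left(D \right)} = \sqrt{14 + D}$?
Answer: $\frac{24}{11} \approx 2.1818$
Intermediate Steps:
$m{\left(p \right)} = \frac{6 + p}{2 p}$
$q{\left(22 \right)} m{\left(h \right)} = \sqrt{14 + 22} \frac{6 - 22}{2 \left(-22\right)} = \sqrt{36} \cdot \frac{1}{2} \left(- \frac{1}{22}\right) \left(-16\right) = 6 \cdot \frac{4}{11} = \frac{24}{11}$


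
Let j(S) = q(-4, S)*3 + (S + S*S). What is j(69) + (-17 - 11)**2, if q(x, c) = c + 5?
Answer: 5836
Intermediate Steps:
q(x, c) = 5 + c
j(S) = 15 + S**2 + 4*S (j(S) = (5 + S)*3 + (S + S*S) = (15 + 3*S) + (S + S**2) = 15 + S**2 + 4*S)
j(69) + (-17 - 11)**2 = (15 + 69**2 + 4*69) + (-17 - 11)**2 = (15 + 4761 + 276) + (-28)**2 = 5052 + 784 = 5836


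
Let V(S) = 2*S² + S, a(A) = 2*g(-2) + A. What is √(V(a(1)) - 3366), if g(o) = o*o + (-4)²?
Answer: √37 ≈ 6.0828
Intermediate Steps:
g(o) = 16 + o² (g(o) = o² + 16 = 16 + o²)
a(A) = 40 + A (a(A) = 2*(16 + (-2)²) + A = 2*(16 + 4) + A = 2*20 + A = 40 + A)
V(S) = S + 2*S²
√(V(a(1)) - 3366) = √((40 + 1)*(1 + 2*(40 + 1)) - 3366) = √(41*(1 + 2*41) - 3366) = √(41*(1 + 82) - 3366) = √(41*83 - 3366) = √(3403 - 3366) = √37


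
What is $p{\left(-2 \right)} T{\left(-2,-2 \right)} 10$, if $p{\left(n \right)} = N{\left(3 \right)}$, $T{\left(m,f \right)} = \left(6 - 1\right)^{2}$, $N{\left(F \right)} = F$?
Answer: $750$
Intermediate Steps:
$T{\left(m,f \right)} = 25$ ($T{\left(m,f \right)} = 5^{2} = 25$)
$p{\left(n \right)} = 3$
$p{\left(-2 \right)} T{\left(-2,-2 \right)} 10 = 3 \cdot 25 \cdot 10 = 75 \cdot 10 = 750$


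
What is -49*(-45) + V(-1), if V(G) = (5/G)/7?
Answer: 15430/7 ≈ 2204.3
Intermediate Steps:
V(G) = 5/(7*G) (V(G) = (5/G)*(⅐) = 5/(7*G))
-49*(-45) + V(-1) = -49*(-45) + (5/7)/(-1) = 2205 + (5/7)*(-1) = 2205 - 5/7 = 15430/7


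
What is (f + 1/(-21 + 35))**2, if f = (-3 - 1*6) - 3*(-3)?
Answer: 1/196 ≈ 0.0051020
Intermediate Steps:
f = 0 (f = (-3 - 6) + 9 = -9 + 9 = 0)
(f + 1/(-21 + 35))**2 = (0 + 1/(-21 + 35))**2 = (0 + 1/14)**2 = (1/14)**2 = 1/196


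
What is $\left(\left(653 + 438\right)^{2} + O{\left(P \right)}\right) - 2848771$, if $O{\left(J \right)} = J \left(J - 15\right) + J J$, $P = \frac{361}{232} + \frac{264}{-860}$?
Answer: $- \frac{2063192927016491}{1244007200} \approx -1.6585 \cdot 10^{6}$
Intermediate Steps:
$P = \frac{62303}{49880}$ ($P = 361 \cdot \frac{1}{232} + 264 \left(- \frac{1}{860}\right) = \frac{361}{232} - \frac{66}{215} = \frac{62303}{49880} \approx 1.2491$)
$O{\left(J \right)} = J^{2} + J \left(-15 + J\right)$ ($O{\left(J \right)} = J \left(-15 + J\right) + J^{2} = J^{2} + J \left(-15 + J\right)$)
$\left(\left(653 + 438\right)^{2} + O{\left(P \right)}\right) - 2848771 = \left(\left(653 + 438\right)^{2} + \frac{62303 \left(-15 + 2 \cdot \frac{62303}{49880}\right)}{49880}\right) - 2848771 = \left(1091^{2} + \frac{62303 \left(-15 + \frac{62303}{24940}\right)}{49880}\right) - 2848771 = \left(1190281 + \frac{62303}{49880} \left(- \frac{311797}{24940}\right)\right) - 2848771 = \left(1190281 - \frac{19425888491}{1244007200}\right) - 2848771 = \frac{1480698708134709}{1244007200} - 2848771 = - \frac{2063192927016491}{1244007200}$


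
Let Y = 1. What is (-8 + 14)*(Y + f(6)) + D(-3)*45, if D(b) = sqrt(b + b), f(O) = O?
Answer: 42 + 45*I*sqrt(6) ≈ 42.0 + 110.23*I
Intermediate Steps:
D(b) = sqrt(2)*sqrt(b) (D(b) = sqrt(2*b) = sqrt(2)*sqrt(b))
(-8 + 14)*(Y + f(6)) + D(-3)*45 = (-8 + 14)*(1 + 6) + (sqrt(2)*sqrt(-3))*45 = 6*7 + (sqrt(2)*(I*sqrt(3)))*45 = 42 + (I*sqrt(6))*45 = 42 + 45*I*sqrt(6)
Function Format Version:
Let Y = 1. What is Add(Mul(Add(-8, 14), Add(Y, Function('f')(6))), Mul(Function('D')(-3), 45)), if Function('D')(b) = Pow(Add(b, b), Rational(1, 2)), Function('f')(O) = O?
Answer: Add(42, Mul(45, I, Pow(6, Rational(1, 2)))) ≈ Add(42.000, Mul(110.23, I))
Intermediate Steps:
Function('D')(b) = Mul(Pow(2, Rational(1, 2)), Pow(b, Rational(1, 2))) (Function('D')(b) = Pow(Mul(2, b), Rational(1, 2)) = Mul(Pow(2, Rational(1, 2)), Pow(b, Rational(1, 2))))
Add(Mul(Add(-8, 14), Add(Y, Function('f')(6))), Mul(Function('D')(-3), 45)) = Add(Mul(Add(-8, 14), Add(1, 6)), Mul(Mul(Pow(2, Rational(1, 2)), Pow(-3, Rational(1, 2))), 45)) = Add(Mul(6, 7), Mul(Mul(Pow(2, Rational(1, 2)), Mul(I, Pow(3, Rational(1, 2)))), 45)) = Add(42, Mul(Mul(I, Pow(6, Rational(1, 2))), 45)) = Add(42, Mul(45, I, Pow(6, Rational(1, 2))))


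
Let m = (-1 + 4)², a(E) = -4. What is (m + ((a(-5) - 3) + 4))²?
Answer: 36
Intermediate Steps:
m = 9 (m = 3² = 9)
(m + ((a(-5) - 3) + 4))² = (9 + ((-4 - 3) + 4))² = (9 + (-7 + 4))² = (9 - 3)² = 6² = 36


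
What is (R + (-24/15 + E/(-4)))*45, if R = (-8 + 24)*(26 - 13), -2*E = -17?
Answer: 73539/8 ≈ 9192.4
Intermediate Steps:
E = 17/2 (E = -1/2*(-17) = 17/2 ≈ 8.5000)
R = 208 (R = 16*13 = 208)
(R + (-24/15 + E/(-4)))*45 = (208 + (-24/15 + (17/2)/(-4)))*45 = (208 + (-24*1/15 + (17/2)*(-1/4)))*45 = (208 + (-8/5 - 17/8))*45 = (208 - 149/40)*45 = (8171/40)*45 = 73539/8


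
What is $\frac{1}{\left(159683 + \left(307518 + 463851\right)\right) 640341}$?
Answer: $\frac{1}{596190768732} \approx 1.6773 \cdot 10^{-12}$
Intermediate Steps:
$\frac{1}{\left(159683 + \left(307518 + 463851\right)\right) 640341} = \frac{1}{159683 + 771369} \cdot \frac{1}{640341} = \frac{1}{931052} \cdot \frac{1}{640341} = \frac{1}{596190768732}$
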